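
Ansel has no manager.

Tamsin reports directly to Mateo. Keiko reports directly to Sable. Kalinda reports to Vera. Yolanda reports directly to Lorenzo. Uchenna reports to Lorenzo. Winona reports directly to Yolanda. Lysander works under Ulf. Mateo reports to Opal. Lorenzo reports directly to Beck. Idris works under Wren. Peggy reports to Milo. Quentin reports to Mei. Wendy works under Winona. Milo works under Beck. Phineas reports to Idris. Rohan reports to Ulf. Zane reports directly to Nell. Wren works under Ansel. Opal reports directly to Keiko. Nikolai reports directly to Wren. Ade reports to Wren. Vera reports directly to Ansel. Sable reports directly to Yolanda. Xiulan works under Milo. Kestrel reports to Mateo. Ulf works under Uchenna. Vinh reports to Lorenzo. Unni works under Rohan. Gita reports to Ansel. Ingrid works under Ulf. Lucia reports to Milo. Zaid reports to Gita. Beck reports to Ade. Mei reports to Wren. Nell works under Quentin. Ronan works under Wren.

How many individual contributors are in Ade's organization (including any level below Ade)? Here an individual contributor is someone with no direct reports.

The people in Ade's organization with no one reporting to them are Xiulan, Lucia, Peggy, Vinh, Wendy, Kestrel, Tamsin, Ingrid, Lysander, Unni. That is 10.

10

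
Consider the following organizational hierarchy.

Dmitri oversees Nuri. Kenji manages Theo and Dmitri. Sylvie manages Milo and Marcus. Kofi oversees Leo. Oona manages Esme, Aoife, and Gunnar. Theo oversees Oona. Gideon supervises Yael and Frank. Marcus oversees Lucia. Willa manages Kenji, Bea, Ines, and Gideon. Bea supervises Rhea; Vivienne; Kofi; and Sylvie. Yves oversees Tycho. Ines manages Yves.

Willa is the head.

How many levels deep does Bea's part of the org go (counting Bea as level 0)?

The longest chain under Bea runs Bea → Sylvie → Marcus → Lucia, which is 3 levels below Bea.

3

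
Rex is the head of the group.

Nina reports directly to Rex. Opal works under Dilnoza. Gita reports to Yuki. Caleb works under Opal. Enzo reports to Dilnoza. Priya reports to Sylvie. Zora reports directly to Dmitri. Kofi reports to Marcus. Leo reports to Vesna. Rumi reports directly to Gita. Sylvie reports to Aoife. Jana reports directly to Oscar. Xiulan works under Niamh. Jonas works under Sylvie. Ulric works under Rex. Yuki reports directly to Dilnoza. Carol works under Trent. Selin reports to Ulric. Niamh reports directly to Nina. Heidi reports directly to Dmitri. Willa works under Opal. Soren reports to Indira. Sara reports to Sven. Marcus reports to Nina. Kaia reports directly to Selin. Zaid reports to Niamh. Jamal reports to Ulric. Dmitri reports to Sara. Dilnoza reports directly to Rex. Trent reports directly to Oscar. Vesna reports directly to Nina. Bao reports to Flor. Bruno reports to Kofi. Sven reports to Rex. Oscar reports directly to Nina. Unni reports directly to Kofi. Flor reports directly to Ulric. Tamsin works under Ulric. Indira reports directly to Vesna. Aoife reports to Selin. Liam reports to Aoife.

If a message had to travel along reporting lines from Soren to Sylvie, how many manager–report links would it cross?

Soren is 4 levels below Rex, and Sylvie is 4 levels below Rex (their lowest common manager). The shortest path runs up from Soren to Rex and back down to Sylvie: 4 + 4 = 8 links.

8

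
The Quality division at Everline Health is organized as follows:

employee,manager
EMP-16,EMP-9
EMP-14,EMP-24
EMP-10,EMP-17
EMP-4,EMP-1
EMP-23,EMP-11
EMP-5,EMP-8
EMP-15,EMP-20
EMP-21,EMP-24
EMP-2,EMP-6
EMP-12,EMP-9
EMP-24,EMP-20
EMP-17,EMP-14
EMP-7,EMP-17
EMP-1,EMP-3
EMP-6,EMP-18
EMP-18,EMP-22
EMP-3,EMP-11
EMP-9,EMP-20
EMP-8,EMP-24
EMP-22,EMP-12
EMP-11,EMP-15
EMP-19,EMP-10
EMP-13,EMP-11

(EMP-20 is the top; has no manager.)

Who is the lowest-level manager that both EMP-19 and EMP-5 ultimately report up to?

EMP-19's chain of managers is EMP-10, EMP-17, EMP-14, EMP-24, EMP-20. EMP-5's chain of managers is EMP-8, EMP-24, EMP-20. The first manager that appears in both chains is EMP-24.

EMP-24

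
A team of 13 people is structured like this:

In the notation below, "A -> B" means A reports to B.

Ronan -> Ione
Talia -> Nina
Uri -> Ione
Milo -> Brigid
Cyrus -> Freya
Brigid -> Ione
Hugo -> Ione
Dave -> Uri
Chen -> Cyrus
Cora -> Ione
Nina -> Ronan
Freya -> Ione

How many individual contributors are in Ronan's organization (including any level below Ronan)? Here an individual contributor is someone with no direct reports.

1

The only person in Ronan's organization with no one reporting to them is Talia. That is 1.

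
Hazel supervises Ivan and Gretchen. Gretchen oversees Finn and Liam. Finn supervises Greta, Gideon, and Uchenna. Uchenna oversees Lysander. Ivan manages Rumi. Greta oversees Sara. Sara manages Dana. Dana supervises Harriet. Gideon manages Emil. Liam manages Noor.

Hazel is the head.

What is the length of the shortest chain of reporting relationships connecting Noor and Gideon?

Noor is 2 levels below Gretchen, and Gideon is 2 levels below Gretchen (their lowest common manager). The shortest path runs up from Noor to Gretchen and back down to Gideon: 2 + 2 = 4 links.

4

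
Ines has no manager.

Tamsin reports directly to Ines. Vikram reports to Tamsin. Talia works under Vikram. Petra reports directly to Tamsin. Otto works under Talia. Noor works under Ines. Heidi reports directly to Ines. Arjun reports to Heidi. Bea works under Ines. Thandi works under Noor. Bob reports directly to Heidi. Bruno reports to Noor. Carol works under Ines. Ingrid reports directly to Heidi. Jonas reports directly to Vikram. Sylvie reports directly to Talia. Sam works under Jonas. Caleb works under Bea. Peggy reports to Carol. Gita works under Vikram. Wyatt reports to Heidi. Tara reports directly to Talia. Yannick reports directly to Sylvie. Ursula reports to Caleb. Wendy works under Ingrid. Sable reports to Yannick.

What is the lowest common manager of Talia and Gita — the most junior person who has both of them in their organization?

Vikram

Talia's chain of managers is Vikram, Tamsin, Ines. Gita's chain of managers is Vikram, Tamsin, Ines. The first manager that appears in both chains is Vikram.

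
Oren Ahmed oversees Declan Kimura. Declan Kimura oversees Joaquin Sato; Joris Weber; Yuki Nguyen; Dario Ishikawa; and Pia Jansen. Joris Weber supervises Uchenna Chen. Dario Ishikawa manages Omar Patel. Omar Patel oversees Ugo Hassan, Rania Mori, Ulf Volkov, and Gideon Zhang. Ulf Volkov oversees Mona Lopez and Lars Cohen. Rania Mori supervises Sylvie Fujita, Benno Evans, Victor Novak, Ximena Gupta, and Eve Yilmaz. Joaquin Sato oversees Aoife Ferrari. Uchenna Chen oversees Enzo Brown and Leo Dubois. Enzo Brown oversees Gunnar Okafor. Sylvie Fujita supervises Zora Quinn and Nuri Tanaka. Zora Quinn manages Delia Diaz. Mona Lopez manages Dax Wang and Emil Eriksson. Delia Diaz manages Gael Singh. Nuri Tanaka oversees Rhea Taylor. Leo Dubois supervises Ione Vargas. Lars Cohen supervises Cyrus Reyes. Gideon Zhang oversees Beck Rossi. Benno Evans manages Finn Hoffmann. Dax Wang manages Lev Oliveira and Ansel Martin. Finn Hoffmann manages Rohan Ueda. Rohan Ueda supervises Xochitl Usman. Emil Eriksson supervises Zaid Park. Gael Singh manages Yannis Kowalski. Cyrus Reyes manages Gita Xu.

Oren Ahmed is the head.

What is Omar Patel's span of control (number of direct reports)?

Omar Patel directly manages Ulf Volkov, Rania Mori, Ugo Hassan, Gideon Zhang. That is 4 direct reports.

4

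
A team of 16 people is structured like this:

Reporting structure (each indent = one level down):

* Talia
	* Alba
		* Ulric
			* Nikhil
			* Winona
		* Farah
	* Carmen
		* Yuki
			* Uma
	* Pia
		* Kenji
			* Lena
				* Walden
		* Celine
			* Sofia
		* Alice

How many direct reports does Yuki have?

1

Yuki directly manages Uma. That is 1 direct report.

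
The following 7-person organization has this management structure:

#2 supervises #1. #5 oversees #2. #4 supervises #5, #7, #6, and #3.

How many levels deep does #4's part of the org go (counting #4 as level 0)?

3

The longest chain under #4 runs #4 → #5 → #2 → #1, which is 3 levels below #4.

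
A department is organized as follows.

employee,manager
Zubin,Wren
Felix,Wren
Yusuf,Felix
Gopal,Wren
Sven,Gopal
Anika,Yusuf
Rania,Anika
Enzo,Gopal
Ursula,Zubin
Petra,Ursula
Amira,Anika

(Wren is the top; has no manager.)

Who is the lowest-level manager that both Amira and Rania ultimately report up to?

Amira's chain of managers is Anika, Yusuf, Felix, Wren. Rania's chain of managers is Anika, Yusuf, Felix, Wren. The first manager that appears in both chains is Anika.

Anika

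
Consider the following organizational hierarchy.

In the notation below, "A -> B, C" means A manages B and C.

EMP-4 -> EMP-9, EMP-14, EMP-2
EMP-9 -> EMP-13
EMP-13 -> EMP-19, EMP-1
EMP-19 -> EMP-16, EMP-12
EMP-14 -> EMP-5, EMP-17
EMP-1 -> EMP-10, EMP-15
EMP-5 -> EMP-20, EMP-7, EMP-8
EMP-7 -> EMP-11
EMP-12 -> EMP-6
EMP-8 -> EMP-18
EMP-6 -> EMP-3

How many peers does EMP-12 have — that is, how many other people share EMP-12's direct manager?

1

EMP-12 reports to EMP-19. EMP-19's other direct reports are EMP-16 — 1 peer.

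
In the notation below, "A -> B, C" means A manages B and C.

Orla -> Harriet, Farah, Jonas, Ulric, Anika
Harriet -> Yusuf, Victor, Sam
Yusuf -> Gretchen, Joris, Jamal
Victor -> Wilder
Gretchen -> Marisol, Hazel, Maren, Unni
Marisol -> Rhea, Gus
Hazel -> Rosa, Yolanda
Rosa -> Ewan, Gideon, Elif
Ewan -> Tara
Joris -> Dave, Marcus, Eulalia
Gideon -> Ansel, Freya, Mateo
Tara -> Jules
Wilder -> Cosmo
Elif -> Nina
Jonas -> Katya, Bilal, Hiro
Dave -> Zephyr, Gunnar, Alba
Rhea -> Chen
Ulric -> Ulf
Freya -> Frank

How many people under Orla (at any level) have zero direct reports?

24

The people in Orla's organization with no one reporting to them are Anika, Ulf, Hiro, Bilal, Katya, Farah, Sam, Cosmo, Jamal, Eulalia, Marcus, Alba, Gunnar, Zephyr, Unni, Maren, Yolanda, Nina, Mateo, Frank, Ansel, Jules, Gus, Chen. That is 24.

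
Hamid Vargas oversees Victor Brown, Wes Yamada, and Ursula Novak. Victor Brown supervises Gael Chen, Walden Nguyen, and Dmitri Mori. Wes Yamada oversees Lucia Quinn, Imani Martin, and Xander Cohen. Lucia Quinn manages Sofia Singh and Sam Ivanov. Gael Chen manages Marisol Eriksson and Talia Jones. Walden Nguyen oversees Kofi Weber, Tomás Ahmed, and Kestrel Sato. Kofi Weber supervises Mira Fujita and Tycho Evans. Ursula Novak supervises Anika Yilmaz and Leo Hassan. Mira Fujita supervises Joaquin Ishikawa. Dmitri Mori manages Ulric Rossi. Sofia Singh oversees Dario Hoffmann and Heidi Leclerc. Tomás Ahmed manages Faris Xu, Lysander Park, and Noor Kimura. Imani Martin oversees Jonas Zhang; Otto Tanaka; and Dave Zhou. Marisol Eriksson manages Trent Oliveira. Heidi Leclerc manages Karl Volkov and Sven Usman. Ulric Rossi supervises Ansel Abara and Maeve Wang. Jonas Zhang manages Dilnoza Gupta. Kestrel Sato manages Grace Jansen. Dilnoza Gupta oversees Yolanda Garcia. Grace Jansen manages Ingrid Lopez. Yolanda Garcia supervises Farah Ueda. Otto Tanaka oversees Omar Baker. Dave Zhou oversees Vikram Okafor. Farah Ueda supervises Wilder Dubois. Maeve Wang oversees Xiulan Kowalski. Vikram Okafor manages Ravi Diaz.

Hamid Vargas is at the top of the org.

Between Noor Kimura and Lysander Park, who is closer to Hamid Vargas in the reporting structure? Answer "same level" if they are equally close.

Both Noor Kimura and Lysander Park are 4 levels below Hamid Vargas.

same level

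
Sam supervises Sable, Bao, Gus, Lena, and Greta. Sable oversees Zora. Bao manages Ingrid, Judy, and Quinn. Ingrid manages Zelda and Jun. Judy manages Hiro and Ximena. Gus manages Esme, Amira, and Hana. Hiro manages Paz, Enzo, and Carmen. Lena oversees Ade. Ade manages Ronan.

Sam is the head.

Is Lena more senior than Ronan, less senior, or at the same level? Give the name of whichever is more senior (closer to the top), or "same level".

Lena

Lena is 1 level below Sam; Ronan is 3. Lena is higher.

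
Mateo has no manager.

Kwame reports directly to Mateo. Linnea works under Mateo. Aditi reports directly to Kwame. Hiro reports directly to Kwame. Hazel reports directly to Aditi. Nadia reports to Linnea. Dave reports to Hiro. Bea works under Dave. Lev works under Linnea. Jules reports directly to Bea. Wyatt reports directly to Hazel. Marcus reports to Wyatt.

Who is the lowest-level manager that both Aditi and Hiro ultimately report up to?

Aditi's chain of managers is Kwame, Mateo. Hiro's chain of managers is Kwame, Mateo. The first manager that appears in both chains is Kwame.

Kwame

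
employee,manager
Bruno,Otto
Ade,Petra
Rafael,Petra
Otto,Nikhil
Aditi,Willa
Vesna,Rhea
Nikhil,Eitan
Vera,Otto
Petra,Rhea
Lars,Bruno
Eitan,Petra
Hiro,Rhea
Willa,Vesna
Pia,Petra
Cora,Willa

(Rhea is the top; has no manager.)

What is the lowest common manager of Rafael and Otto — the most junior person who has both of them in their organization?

Rafael's chain of managers is Petra, Rhea. Otto's chain of managers is Nikhil, Eitan, Petra, Rhea. The first manager that appears in both chains is Petra.

Petra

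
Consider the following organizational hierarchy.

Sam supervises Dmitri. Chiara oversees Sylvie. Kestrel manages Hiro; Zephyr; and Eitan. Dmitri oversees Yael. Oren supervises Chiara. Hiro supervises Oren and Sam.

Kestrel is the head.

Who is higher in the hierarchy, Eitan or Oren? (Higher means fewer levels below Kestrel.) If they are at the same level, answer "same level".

Eitan is 1 level below Kestrel; Oren is 2. Eitan is higher.

Eitan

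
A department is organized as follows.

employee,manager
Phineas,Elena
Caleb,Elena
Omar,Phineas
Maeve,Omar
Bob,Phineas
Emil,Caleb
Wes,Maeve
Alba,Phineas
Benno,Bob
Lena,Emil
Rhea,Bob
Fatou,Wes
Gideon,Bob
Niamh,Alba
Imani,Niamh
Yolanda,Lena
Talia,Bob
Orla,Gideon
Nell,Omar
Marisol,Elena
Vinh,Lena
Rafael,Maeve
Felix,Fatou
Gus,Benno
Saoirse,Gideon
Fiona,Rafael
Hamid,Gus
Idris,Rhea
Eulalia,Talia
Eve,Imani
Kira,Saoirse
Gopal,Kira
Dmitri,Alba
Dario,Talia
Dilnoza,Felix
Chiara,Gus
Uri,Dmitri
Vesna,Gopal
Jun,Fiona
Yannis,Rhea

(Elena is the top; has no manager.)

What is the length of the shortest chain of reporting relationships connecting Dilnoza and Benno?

Dilnoza is 6 levels below Phineas, and Benno is 2 levels below Phineas (their lowest common manager). The shortest path runs up from Dilnoza to Phineas and back down to Benno: 6 + 2 = 8 links.

8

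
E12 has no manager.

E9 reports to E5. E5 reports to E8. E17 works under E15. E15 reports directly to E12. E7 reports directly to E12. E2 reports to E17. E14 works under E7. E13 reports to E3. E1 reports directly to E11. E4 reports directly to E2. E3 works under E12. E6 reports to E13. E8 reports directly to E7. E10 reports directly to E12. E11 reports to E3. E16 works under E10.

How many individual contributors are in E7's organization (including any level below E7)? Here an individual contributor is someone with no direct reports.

2

The people in E7's organization with no one reporting to them are E14, E9. That is 2.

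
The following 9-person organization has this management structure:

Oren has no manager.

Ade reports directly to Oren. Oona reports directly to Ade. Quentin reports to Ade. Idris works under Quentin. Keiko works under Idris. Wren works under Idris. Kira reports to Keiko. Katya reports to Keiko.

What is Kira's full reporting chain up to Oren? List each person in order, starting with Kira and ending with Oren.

Kira -> Keiko -> Idris -> Quentin -> Ade -> Oren

Kira reports to Keiko. Keiko reports to Idris. Idris reports to Quentin. Quentin reports to Ade. Ade reports to Oren. Oren is at the top.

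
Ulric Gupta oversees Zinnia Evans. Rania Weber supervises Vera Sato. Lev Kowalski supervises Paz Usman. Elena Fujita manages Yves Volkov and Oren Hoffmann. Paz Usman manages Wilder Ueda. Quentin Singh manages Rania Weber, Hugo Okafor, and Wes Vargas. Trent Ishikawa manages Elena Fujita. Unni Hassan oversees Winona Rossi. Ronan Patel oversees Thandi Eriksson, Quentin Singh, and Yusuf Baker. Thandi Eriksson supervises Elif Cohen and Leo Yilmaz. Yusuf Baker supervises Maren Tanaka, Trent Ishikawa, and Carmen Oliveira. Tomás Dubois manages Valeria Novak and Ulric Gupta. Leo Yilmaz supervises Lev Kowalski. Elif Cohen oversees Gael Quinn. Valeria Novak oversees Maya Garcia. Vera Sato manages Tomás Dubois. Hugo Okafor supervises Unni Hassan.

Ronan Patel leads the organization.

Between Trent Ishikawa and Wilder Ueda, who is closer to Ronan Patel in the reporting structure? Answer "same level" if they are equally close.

Trent Ishikawa

Trent Ishikawa is 2 levels below Ronan Patel; Wilder Ueda is 5. Trent Ishikawa is higher.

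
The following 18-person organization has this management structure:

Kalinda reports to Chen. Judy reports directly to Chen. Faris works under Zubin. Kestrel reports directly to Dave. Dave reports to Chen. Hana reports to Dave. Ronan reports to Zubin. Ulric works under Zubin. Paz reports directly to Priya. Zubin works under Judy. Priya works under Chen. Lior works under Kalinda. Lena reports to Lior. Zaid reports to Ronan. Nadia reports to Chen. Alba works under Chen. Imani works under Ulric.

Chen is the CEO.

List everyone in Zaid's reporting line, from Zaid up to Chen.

Zaid reports to Ronan. Ronan reports to Zubin. Zubin reports to Judy. Judy reports to Chen. Chen is at the top.

Zaid -> Ronan -> Zubin -> Judy -> Chen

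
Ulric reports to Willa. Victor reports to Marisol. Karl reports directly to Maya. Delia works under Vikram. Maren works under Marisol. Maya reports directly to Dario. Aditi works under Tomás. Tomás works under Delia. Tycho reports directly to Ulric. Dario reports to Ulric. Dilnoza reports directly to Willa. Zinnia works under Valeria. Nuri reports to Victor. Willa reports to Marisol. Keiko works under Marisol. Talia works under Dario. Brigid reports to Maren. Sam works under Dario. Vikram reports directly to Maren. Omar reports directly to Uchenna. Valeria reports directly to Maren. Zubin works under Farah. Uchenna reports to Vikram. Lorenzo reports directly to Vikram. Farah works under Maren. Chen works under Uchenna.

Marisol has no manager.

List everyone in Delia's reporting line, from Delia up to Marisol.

Delia -> Vikram -> Maren -> Marisol

Delia reports to Vikram. Vikram reports to Maren. Maren reports to Marisol. Marisol is at the top.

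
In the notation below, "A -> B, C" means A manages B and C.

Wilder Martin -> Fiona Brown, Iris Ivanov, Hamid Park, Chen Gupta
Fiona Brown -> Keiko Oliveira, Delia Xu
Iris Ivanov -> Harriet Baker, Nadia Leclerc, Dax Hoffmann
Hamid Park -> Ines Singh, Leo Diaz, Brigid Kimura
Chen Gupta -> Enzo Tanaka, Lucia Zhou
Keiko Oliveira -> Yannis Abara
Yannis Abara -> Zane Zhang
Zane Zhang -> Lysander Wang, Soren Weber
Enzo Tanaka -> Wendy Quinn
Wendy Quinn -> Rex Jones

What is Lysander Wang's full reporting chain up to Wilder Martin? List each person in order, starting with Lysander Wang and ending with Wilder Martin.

Lysander Wang -> Zane Zhang -> Yannis Abara -> Keiko Oliveira -> Fiona Brown -> Wilder Martin

Lysander Wang reports to Zane Zhang. Zane Zhang reports to Yannis Abara. Yannis Abara reports to Keiko Oliveira. Keiko Oliveira reports to Fiona Brown. Fiona Brown reports to Wilder Martin. Wilder Martin is at the top.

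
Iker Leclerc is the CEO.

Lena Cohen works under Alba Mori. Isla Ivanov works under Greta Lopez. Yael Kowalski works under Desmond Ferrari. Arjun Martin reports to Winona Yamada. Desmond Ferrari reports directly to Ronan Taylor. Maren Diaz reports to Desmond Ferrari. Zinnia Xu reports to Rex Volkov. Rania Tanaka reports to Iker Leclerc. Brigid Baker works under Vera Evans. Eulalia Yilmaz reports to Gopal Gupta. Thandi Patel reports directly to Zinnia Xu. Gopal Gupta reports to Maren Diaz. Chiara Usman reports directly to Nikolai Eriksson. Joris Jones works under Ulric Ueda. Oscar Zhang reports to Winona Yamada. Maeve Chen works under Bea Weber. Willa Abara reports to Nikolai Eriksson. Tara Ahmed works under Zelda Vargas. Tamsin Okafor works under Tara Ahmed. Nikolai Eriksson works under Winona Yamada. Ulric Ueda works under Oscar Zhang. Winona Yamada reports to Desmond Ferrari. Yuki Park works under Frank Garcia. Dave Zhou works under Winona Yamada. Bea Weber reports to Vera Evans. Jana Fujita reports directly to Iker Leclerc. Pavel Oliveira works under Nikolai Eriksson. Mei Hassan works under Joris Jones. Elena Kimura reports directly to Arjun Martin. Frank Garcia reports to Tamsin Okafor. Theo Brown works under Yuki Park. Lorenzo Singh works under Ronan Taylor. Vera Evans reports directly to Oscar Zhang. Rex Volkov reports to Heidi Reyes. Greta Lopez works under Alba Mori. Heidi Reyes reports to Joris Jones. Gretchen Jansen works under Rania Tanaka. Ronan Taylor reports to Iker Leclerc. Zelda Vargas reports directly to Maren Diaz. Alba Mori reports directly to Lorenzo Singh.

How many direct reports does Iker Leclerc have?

3

Iker Leclerc directly manages Ronan Taylor, Jana Fujita, Rania Tanaka. That is 3 direct reports.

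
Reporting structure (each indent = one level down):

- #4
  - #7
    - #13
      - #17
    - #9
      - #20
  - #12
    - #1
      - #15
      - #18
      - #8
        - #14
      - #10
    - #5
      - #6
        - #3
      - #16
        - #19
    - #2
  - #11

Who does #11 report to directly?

#4

#11 reports directly to #4.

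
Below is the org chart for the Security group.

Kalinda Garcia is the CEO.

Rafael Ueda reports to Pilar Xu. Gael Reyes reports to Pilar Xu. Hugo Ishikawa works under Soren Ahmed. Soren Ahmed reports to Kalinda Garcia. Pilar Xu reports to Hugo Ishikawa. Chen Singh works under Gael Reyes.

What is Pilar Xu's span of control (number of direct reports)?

Pilar Xu directly manages Gael Reyes, Rafael Ueda. That is 2 direct reports.

2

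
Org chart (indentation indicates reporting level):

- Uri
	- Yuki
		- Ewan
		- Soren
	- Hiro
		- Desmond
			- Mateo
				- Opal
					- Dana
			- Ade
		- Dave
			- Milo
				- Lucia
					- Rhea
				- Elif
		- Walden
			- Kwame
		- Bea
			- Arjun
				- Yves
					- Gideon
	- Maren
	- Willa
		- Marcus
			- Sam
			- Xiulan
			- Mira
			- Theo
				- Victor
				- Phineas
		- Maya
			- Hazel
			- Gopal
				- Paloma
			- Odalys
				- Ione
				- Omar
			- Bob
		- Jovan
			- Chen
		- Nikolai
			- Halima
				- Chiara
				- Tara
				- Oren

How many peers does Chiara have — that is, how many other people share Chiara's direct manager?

Chiara reports to Halima. Halima's other direct reports are Tara, Oren — 2 peers.

2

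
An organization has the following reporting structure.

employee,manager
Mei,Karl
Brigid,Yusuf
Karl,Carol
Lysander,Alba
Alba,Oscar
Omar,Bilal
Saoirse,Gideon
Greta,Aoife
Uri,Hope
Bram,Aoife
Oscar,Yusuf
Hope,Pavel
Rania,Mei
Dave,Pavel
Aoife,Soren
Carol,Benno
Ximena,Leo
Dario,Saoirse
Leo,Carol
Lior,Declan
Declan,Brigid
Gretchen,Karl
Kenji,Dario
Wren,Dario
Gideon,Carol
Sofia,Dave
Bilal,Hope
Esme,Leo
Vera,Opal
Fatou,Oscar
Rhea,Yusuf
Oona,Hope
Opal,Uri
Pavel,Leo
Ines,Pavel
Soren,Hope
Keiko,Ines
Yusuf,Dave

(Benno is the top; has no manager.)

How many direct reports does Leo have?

3

Leo directly manages Pavel, Esme, Ximena. That is 3 direct reports.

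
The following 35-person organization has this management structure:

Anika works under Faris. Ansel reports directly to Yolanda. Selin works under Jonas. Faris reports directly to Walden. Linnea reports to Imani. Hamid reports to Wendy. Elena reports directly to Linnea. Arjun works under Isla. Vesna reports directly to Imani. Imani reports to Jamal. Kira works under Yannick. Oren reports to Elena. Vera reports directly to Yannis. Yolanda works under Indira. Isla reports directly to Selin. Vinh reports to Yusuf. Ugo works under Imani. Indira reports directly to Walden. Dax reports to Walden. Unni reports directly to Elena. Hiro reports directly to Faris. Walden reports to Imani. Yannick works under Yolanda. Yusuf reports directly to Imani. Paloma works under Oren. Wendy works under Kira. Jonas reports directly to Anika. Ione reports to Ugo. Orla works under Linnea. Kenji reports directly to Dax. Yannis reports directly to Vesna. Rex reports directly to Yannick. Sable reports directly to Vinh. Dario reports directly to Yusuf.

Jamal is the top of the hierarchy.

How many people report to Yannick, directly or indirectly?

Yannick directly manages Rex, Kira. Rex has no reports. Under Kira: Wendy, Hamid (2). So Yannick's organization is 2 direct reports plus everyone under them: 1 + 3 = 4.

4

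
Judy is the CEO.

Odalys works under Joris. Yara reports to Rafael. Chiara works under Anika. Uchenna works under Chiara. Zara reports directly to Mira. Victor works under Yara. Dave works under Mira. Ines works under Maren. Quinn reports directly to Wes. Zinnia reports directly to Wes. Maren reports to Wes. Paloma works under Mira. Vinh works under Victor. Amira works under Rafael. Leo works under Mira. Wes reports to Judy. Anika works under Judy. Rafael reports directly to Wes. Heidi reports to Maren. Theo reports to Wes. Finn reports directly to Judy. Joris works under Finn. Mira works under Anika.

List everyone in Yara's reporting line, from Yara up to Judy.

Yara reports to Rafael. Rafael reports to Wes. Wes reports to Judy. Judy is at the top.

Yara -> Rafael -> Wes -> Judy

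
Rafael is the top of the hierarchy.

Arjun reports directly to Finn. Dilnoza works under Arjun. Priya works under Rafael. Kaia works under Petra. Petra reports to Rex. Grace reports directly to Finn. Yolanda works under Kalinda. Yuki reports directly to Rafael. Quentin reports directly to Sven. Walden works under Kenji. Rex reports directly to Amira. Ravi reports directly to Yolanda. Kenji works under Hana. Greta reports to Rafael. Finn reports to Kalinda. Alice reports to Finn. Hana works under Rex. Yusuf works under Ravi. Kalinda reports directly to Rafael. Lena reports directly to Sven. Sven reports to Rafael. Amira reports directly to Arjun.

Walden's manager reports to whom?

Hana

Walden reports to Kenji, and Kenji reports to Hana. So Walden's skip-level manager is Hana.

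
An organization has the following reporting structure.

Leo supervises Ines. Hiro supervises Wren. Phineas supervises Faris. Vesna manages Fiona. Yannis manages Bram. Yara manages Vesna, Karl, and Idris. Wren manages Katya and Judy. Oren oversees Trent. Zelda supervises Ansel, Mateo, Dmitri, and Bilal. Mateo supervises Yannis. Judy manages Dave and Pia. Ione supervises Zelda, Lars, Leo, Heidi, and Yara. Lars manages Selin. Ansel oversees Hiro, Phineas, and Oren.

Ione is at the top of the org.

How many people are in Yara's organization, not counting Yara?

4

Yara directly manages Vesna, Karl, Idris. Under Vesna: Fiona (1). Karl has no reports. Idris has no reports. So Yara's organization is 3 direct reports plus everyone under them: 2 + 1 + 1 = 4.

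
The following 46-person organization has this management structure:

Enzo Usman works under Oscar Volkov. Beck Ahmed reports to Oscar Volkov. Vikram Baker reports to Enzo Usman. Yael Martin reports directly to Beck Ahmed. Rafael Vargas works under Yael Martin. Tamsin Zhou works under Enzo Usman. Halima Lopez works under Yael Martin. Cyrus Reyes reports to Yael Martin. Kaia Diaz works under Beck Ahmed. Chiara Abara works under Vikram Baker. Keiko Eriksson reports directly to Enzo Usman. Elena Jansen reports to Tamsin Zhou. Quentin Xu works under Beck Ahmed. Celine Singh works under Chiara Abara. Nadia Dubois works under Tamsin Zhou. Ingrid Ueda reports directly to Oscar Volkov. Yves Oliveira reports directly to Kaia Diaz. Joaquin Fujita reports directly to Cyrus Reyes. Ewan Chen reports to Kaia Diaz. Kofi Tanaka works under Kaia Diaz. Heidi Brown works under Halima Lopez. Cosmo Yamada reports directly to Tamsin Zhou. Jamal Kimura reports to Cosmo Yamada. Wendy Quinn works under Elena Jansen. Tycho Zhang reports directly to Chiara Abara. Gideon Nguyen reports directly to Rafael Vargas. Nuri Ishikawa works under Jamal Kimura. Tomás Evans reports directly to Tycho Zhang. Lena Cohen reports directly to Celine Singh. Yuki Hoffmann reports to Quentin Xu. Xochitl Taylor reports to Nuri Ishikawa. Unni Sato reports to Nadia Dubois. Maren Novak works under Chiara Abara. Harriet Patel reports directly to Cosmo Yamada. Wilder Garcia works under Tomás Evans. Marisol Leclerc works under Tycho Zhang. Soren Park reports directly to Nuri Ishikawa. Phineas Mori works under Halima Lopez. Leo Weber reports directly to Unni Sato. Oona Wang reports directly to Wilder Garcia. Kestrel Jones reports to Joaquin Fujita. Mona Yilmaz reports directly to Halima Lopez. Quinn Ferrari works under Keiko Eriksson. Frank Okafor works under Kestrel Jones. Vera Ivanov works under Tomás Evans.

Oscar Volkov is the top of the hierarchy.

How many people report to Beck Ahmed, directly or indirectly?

17

Beck Ahmed directly manages Yael Martin, Kaia Diaz, Quentin Xu. Under Yael Martin: Cyrus Reyes, Joaquin Fujita, Kestrel Jones, Frank Okafor, Halima Lopez, Mona Yilmaz, Phineas Mori, Heidi Brown, Rafael Vargas, Gideon Nguyen (10). Under Kaia Diaz: Kofi Tanaka, Ewan Chen, Yves Oliveira (3). Under Quentin Xu: Yuki Hoffmann (1). So Beck Ahmed's organization is 3 direct reports plus everyone under them: 11 + 4 + 2 = 17.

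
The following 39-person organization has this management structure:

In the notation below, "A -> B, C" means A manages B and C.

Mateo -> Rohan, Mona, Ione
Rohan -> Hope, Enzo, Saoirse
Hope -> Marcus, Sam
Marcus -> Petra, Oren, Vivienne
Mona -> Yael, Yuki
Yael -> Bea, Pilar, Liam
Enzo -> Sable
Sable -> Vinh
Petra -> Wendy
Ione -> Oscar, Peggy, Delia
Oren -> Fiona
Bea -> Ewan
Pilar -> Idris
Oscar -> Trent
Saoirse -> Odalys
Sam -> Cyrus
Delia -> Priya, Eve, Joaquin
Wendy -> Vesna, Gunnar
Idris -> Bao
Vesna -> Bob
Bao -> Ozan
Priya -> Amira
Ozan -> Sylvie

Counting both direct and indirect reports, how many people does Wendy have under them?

3

Wendy directly manages Vesna, Gunnar. Under Vesna: Bob (1). Gunnar has no reports. So Wendy's organization is 2 direct reports plus everyone under them: 2 + 1 = 3.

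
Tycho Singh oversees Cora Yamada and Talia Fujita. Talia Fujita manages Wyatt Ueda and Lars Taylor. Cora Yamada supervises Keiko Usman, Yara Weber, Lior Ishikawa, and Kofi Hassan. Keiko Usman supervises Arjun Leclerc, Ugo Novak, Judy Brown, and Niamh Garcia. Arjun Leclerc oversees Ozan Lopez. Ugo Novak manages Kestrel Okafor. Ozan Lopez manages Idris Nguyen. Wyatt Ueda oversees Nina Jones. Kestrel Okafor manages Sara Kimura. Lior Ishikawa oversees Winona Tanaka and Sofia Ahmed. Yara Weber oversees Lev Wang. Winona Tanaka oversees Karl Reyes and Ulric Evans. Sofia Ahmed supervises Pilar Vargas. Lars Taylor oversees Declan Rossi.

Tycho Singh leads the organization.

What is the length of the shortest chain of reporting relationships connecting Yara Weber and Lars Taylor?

Yara Weber is 2 levels below Tycho Singh, and Lars Taylor is 2 levels below Tycho Singh (their lowest common manager). The shortest path runs up from Yara Weber to Tycho Singh and back down to Lars Taylor: 2 + 2 = 4 links.

4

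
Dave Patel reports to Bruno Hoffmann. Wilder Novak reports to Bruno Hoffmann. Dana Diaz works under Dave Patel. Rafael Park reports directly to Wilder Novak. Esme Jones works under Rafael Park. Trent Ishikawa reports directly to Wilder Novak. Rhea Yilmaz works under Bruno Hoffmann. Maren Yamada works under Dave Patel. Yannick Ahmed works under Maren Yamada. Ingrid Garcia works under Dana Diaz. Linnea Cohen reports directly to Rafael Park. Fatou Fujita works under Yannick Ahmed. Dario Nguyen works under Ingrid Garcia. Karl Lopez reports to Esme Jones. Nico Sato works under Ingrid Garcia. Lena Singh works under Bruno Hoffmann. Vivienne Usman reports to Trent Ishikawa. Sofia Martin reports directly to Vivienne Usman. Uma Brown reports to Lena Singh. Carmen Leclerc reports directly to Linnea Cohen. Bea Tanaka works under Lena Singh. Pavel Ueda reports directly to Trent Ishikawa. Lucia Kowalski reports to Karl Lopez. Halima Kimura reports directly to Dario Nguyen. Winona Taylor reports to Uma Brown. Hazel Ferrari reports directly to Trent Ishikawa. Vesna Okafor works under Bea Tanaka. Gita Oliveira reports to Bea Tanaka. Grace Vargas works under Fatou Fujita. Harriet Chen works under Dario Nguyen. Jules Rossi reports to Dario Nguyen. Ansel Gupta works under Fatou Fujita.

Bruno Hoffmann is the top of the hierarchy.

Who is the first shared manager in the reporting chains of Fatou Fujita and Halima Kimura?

Fatou Fujita's chain of managers is Yannick Ahmed, Maren Yamada, Dave Patel, Bruno Hoffmann. Halima Kimura's chain of managers is Dario Nguyen, Ingrid Garcia, Dana Diaz, Dave Patel, Bruno Hoffmann. The first manager that appears in both chains is Dave Patel.

Dave Patel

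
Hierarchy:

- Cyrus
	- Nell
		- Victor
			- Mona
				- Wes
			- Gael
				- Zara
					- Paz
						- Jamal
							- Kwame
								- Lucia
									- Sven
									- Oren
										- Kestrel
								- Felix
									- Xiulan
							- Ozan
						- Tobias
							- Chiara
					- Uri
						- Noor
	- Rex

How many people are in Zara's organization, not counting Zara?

Zara directly manages Paz, Uri. Under Paz: Tobias, Chiara, Jamal, Ozan, Kwame, Felix, Xiulan, Lucia, Oren, Kestrel, Sven (11). Under Uri: Noor (1). So Zara's organization is 2 direct reports plus everyone under them: 12 + 2 = 14.

14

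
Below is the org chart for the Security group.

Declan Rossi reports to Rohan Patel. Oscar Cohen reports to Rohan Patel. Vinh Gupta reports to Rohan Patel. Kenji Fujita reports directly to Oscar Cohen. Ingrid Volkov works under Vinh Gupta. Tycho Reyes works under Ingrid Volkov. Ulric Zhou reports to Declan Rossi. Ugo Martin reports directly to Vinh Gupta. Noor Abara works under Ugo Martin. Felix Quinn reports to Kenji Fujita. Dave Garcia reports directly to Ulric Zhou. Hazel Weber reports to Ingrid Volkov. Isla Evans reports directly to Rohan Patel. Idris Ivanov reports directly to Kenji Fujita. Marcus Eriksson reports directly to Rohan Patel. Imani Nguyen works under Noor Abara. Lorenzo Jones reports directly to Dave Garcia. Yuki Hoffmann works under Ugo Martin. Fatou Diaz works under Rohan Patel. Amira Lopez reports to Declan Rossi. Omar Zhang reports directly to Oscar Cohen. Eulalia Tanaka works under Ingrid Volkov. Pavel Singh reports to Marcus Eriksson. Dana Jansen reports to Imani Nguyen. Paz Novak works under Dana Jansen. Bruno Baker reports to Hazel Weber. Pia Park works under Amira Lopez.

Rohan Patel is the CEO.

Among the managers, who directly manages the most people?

Direct-report counts: Rohan Patel has 6; Marcus Eriksson has 1; Vinh Gupta has 2; Ugo Martin has 2; Noor Abara has 1; Imani Nguyen has 1; Dana Jansen has 1; Ingrid Volkov has 3; Hazel Weber has 1; Oscar Cohen has 2; Kenji Fujita has 2; Declan Rossi has 2; Amira Lopez has 1; Ulric Zhou has 1; Dave Garcia has 1. The largest is 6, held by Rohan Patel.

Rohan Patel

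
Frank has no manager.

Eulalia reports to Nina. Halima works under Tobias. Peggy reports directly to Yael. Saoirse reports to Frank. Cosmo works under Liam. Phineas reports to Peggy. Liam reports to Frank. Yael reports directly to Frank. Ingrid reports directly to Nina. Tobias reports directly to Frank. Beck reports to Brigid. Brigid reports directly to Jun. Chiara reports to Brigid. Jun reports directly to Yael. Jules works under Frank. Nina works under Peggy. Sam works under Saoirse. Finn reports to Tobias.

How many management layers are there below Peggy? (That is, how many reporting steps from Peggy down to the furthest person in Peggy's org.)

2

The longest chain under Peggy runs Peggy → Nina → Ingrid, which is 2 levels below Peggy.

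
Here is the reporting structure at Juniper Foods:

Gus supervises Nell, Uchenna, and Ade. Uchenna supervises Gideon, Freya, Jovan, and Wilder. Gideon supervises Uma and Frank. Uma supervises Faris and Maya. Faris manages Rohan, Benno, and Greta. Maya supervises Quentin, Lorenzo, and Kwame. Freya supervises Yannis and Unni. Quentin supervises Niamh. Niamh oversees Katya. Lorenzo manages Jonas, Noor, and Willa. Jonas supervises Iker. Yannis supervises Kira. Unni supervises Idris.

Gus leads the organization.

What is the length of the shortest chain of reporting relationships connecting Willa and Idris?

8

Willa is 5 levels below Uchenna, and Idris is 3 levels below Uchenna (their lowest common manager). The shortest path runs up from Willa to Uchenna and back down to Idris: 5 + 3 = 8 links.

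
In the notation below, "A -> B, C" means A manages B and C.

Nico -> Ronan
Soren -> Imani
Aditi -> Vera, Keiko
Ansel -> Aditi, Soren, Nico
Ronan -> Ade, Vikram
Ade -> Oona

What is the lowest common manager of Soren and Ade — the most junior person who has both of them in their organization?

Soren's chain of managers is Ansel. Ade's chain of managers is Ronan, Nico, Ansel. The first manager that appears in both chains is Ansel.

Ansel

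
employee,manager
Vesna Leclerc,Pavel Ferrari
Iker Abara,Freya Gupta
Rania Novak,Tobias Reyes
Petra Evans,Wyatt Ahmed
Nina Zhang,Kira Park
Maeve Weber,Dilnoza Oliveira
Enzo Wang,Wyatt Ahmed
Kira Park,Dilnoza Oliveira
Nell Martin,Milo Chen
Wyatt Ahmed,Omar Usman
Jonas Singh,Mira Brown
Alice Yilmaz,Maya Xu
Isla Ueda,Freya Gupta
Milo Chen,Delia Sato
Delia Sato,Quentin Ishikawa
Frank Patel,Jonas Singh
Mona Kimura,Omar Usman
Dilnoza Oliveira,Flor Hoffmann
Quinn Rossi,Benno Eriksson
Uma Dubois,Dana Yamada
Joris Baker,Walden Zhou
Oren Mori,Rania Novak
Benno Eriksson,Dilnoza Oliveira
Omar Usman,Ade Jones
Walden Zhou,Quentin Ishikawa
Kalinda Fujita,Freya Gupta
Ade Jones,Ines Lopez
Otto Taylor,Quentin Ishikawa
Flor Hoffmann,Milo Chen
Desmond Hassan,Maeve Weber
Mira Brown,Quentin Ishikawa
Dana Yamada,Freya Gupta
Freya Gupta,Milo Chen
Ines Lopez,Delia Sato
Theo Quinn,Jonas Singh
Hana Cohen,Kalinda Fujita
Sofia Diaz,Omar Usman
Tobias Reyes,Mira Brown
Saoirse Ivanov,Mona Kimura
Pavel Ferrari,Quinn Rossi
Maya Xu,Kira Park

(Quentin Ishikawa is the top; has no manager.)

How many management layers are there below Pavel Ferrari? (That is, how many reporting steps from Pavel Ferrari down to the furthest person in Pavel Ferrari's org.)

The longest chain under Pavel Ferrari runs Pavel Ferrari → Vesna Leclerc, which is 1 level below Pavel Ferrari.

1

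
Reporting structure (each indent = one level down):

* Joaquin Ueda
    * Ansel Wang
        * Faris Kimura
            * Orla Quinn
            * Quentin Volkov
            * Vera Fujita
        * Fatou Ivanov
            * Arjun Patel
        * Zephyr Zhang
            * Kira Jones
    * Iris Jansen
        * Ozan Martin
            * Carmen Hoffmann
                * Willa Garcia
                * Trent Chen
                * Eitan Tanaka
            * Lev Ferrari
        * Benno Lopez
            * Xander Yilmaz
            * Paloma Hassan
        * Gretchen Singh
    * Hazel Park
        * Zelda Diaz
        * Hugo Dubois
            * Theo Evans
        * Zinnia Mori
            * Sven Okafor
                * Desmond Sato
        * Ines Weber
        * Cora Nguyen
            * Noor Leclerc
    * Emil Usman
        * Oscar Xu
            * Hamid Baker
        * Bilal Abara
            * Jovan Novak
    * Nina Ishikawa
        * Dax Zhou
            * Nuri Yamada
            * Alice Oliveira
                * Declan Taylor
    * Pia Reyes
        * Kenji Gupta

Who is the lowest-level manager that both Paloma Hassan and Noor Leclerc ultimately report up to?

Joaquin Ueda

Paloma Hassan's chain of managers is Benno Lopez, Iris Jansen, Joaquin Ueda. Noor Leclerc's chain of managers is Cora Nguyen, Hazel Park, Joaquin Ueda. The first manager that appears in both chains is Joaquin Ueda.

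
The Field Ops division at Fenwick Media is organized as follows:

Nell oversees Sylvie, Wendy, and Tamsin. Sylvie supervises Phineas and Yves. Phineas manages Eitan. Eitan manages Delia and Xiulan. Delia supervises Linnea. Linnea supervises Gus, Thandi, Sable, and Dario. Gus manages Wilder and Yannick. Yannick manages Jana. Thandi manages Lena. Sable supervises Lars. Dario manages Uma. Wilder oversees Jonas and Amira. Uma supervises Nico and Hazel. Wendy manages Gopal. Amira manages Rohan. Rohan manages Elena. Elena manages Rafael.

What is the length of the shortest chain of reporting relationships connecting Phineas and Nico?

6

Nico is in Phineas's organization: the chain from Nico up to Phineas is Nico → Uma → Dario → Linnea → Delia → Eitan → Phineas, which is 6 links.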